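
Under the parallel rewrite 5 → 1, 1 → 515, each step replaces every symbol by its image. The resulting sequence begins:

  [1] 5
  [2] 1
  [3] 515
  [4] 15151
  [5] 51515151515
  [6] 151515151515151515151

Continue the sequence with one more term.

Rewriting the 21 symbols of 151515151515151515151 one by one yields 515 1 515 1 515 1 515 1 515 1 515 1 515 1 515 1 515 1 515 1 515; concatenated:

5151515151515151515151515151515151515151515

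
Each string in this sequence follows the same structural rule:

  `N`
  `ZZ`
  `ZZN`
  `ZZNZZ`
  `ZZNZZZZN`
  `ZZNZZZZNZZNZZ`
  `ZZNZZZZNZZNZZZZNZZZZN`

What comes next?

Each term (from the third on) is the previous term followed by the one before it: term 3 = ZZ·N = ZZN.
The next term joins ZZNZZZZNZZNZZZZNZZZZN and ZZNZZZZNZZNZZ.

ZZNZZZZNZZNZZZZNZZZZNZZNZZZZNZZNZZ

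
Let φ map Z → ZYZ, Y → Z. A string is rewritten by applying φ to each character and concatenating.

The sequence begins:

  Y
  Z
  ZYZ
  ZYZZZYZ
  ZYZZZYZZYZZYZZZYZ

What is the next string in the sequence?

ZYZZZYZZYZZYZZZYZZYZZZYZZYZZZYZZYZZYZZZYZ

φ(ZYZZZYZZYZZYZZZYZ) expands symbol-by-symbol to ZYZ Z ZYZ ZYZ ZYZ Z ZYZ ZYZ Z ZYZ ZYZ Z ZYZ ZYZ ZYZ Z ZYZ; joining the 17 pieces gives the next term.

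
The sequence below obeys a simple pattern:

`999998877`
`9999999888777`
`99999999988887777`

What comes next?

Term n consists of 2n+1 9's, followed by n 8's, followed by n 7's, where the shown terms are n = 2, 3, 4.
For the next term, n = 5, so the run lengths are 11, 5, 5.

999999999998888877777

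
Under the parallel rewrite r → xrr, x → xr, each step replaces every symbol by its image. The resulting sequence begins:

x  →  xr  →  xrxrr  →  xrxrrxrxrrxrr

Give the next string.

xrxrrxrxrrxrrxrxrrxrxrrxrrxrxrrxrr

Applying the rule to each of the 13 symbols of xrxrrxrxrrxrr gives the pieces xr xrr xr xrr xrr xr xrr xr xrr xrr xr xrr xrr, which concatenate to the answer.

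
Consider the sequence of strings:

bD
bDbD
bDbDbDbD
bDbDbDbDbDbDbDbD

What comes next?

bDbDbDbDbDbDbDbDbDbDbDbDbDbDbDbD

Every step duplicates the string.
One more doubling of bDbDbDbDbDbDbDbD gives the answer.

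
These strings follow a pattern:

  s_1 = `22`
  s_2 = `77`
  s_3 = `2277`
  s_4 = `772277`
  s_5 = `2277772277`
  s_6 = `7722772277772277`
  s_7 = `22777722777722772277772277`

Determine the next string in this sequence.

This is a Fibonacci-style word recurrence s(k) = s(k−2)·s(k−1): e.g. 22·77 = 2277.
So term 8 is 7722772277772277·22777722777722772277772277.

772277227777227722777722777722772277772277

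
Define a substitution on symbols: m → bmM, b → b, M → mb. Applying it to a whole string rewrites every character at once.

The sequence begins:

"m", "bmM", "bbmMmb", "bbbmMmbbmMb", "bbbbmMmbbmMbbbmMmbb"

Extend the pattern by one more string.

Applying the rule to each of the 19 symbols of bbbbmMmbbmMbbbmMmbb gives the pieces b b b b bmM mb bmM b b bmM mb b b b bmM mb bmM b b, which concatenate to the answer.

bbbbbmMmbbmMbbbmMmbbbbbmMmbbmMbb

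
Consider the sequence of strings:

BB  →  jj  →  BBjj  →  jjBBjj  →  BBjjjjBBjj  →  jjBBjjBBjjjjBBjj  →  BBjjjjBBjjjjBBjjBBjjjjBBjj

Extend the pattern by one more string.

jjBBjjBBjjjjBBjjBBjjjjBBjjjjBBjjBBjjjjBBjj

From term 3 onward, concatenate the second-to-last term with the last: BB·jj = BBjj, jj·BBjj = jjBBjj, …
The next term joins jjBBjjBBjjjjBBjj and BBjjjjBBjjjjBBjjBBjjjjBBjj.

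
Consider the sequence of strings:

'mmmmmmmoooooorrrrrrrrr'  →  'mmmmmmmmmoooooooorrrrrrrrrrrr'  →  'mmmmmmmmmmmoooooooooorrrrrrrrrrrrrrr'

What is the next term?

Reading off run lengths: m runs 7, 9, 11; o runs 6, 8, 10; r runs 9, 12, 15 — each is linear in n, where the shown terms are n = 3, 4, 5.
At n = 6 the blocks have lengths 13, 12, 18.

mmmmmmmmmmmmmoooooooooooorrrrrrrrrrrrrrrrrr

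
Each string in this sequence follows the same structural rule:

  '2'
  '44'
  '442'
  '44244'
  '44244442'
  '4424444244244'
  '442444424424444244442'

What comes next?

4424444244244442444424424444244244

Each term (from the third on) is the previous term followed by the one before it: term 3 = 44·2 = 442.
Continuing: 442444424424444244442 · 4424444244244 gives term 8.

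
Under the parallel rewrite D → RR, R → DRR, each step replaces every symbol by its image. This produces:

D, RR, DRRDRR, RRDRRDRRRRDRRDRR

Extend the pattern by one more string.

Rewriting the 16 symbols of RRDRRDRRRRDRRDRR one by one yields DRR DRR RR DRR DRR RR DRR DRR DRR DRR RR DRR DRR RR DRR DRR; concatenated:

DRRDRRRRDRRDRRRRDRRDRRDRRDRRRRDRRDRRRRDRRDRR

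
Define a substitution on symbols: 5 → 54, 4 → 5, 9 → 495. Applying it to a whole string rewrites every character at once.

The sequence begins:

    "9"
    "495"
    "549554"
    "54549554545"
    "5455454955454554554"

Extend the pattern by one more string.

Rewriting the 19 symbols of 5455454955454554554 one by one yields 54 5 54 54 5 54 5 495 54 54 5 54 5 54 54 5 54 54 5; concatenated:

54554545545495545455455454554545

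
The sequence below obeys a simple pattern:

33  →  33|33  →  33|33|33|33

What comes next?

s(k+1) = s(k)·|·s(k) — each term doubles the last with '|' between the halves.
One more doubling of 33|33|33|33 gives the answer.

33|33|33|33|33|33|33|33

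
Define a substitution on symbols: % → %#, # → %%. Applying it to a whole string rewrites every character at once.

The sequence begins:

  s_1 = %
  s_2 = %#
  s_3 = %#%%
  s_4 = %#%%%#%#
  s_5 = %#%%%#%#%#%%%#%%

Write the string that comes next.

%#%%%#%#%#%%%#%%%#%%%#%#%#%%%#%#

Replace each of the 16 characters of %#%%%#%#%#%%%#%% in place — %# %% %# %# %# %% %# %% %# %% %# %# %# %% %# %# — and concatenate.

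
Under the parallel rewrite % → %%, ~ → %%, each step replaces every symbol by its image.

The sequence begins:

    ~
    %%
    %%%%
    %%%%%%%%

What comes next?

%%%%%%%%%%%%%%%%

Rewriting each symbol of %%%%%%%%: %→%%, %→%%, %→%%, %→%%, %→%%, %→%%, %→%%, %→%%, which concatenates to %% %% %% %% %% %% %% %%.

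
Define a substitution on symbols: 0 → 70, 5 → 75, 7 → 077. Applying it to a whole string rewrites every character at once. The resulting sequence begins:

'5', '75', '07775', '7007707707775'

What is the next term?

0777070077077700770777007707707775

φ(7007707707775) expands symbol-by-symbol to 077 70 70 077 077 70 077 077 70 077 077 077 75; joining the 13 pieces gives the next term.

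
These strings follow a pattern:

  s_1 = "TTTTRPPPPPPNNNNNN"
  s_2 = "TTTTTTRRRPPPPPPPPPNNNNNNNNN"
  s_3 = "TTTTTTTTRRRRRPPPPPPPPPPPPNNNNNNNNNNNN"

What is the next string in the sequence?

TTTTTTTTTTRRRRRRRPPPPPPPPPPPPPPPNNNNNNNNNNNNNNN

Each string has the form T^{2n+2} R^{2n-1} P^{3n+3} N^{3n+3} (n = 1, 2, …).
Setting n = 4 gives 10, 7, 15, 15 characters in each block.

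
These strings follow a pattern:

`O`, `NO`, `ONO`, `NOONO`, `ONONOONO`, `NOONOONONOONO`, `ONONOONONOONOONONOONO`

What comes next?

NOONOONONOONOONONOONONOONOONONOONO

From term 3 onward, concatenate the second-to-last term with the last: O·NO = ONO, NO·ONO = NOONO, …
Continuing: NOONOONONOONO · ONONOONONOONOONONOONO gives term 8.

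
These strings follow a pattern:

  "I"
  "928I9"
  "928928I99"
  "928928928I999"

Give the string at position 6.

928928928928928I99999

Every step adds 928 to the front and 9 to the end of the previous string.
From 928928928I999, 2 further steps: 928928928I999 → 928928928928I9999 → (answer).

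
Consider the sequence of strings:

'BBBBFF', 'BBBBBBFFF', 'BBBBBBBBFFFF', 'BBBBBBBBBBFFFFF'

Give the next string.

BBBBBBBBBBBBFFFFFF

The n-th term is 2n B's then n F's, where the shown terms are n = 2, 3, 4, 5.
Setting n = 6 gives 12, 6 characters in each block.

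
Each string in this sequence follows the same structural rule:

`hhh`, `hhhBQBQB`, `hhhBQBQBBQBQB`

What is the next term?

hhhBQBQBBQBQBBQBQB

Each term is the previous one with BQBQB appended.
So the next term is hhhBQBQBBQBQB·BQBQB.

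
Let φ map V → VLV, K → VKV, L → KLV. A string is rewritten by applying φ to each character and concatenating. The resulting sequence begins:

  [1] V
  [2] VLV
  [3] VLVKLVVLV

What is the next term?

Expanding VLVKLVVLV: V→VLV, L→KLV, V→VLV, K→VKV, L→KLV, V→VLV, V→VLV, L→KLV, V→VLV. Concatenated: VLV KLV VLV VKV KLV VLV VLV KLV VLV.

VLVKLVVLVVKVKLVVLVVLVKLVVLV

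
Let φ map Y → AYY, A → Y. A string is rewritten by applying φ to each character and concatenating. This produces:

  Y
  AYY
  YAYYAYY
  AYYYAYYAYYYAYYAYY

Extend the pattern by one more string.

YAYYAYYAYYYAYYAYYYAYYAYYAYYYAYYAYYYAYYAYY

φ(AYYYAYYAYYYAYYAYY) expands symbol-by-symbol to Y AYY AYY AYY Y AYY AYY Y AYY AYY AYY Y AYY AYY Y AYY AYY; joining the 17 pieces gives the next term.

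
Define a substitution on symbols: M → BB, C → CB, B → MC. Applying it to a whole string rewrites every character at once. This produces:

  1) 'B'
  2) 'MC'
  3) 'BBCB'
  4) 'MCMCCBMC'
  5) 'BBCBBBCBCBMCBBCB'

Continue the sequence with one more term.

Rewriting the 16 symbols of BBCBBBCBCBMCBBCB one by one yields MC MC CB MC MC MC CB MC CB MC BB CB MC MC CB MC; concatenated:

MCMCCBMCMCMCCBMCCBMCBBCBMCMCCBMC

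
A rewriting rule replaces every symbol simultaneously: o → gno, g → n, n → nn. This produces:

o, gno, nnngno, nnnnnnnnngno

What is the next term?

nnnnnnnnnnnnnnnnnnnnngno

Expanding nnnnnnnnngno: n→nn, n→nn, n→nn, n→nn, n→nn, n→nn, n→nn, n→nn, n→nn, g→n, n→nn, o→gno. Concatenated: nn nn nn nn nn nn nn nn nn n nn gno.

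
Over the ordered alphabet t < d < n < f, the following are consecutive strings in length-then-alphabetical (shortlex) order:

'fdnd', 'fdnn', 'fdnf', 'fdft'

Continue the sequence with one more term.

fdfd

Find the rightmost character of fdft below f, bump it to the next letter, and reset everything to its right to t.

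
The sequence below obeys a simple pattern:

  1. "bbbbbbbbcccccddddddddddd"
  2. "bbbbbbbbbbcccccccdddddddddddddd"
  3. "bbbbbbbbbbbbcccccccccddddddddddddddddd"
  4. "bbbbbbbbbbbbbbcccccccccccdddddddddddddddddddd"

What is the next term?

bbbbbbbbbbbbbbbbcccccccccccccddddddddddddddddddddddd

Each string has the form b^{2n+2} c^{2n-1} d^{3n+2}, where the shown terms are n = 3, 4, 5, 6.
At n = 7 the blocks have lengths 16, 13, 23.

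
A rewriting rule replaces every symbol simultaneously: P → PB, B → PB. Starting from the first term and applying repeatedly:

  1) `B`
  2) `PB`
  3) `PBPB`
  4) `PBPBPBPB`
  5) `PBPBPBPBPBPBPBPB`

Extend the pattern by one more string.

Rewriting the 16 symbols of PBPBPBPBPBPBPBPB one by one yields PB PB PB PB PB PB PB PB PB PB PB PB PB PB PB PB; concatenated:

PBPBPBPBPBPBPBPBPBPBPBPBPBPBPBPB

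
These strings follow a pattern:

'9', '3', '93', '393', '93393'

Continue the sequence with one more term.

Each term (from the third on) is the two preceding terms concatenated in order: term 3 = 9·3 = 93.
So term 6 is 393·93393.

39393393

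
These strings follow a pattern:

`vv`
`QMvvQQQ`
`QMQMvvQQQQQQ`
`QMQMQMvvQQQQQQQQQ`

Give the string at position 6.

Each term wraps the previous one in QM on the left and QQQ on the right.
From QMQMQMvvQQQQQQQQQ, 2 further steps: QMQMQMvvQQQQQQQQQ → QMQMQMQMvvQQQQQQQQQQQQ → (answer).

QMQMQMQMQMvvQQQQQQQQQQQQQQQ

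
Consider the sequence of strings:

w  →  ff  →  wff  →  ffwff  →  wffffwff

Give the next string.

ffwffwffffwff

From term 3 onward, concatenate the second-to-last term with the last: w·ff = wff, ff·wff = ffwff, …
Continuing: ffwff · wffffwff gives term 6.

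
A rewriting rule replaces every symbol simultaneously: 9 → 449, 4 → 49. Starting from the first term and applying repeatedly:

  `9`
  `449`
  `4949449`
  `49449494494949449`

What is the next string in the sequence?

49449494944949449494944949449494494949449

Applying the rule to each of the 17 symbols of 49449494494949449 gives the pieces 49 449 49 49 449 49 449 49 49 449 49 449 49 449 49 49 449, which concatenate to the answer.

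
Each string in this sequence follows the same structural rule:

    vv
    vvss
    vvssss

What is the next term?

vvssssss

Every step adds ss to the end: s(k+1) = s(k)·ss.
One more step from vvssss gives the answer.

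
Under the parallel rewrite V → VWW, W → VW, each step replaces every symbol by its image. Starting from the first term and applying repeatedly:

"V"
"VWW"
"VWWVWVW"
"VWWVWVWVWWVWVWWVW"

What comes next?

VWWVWVWVWWVWVWWVWVWWVWVWVWWVWVWWVWVWVWWVW

Replace each of the 17 characters of VWWVWVWVWWVWVWWVW in place — VWW VW VW VWW VW VWW VW VWW VW VW VWW VW VWW VW VW VWW VW — and concatenate.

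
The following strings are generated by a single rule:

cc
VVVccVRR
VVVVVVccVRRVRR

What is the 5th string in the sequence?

s(k+1) = VVV·s(k)·VRR, so each term gains VVV as a prefix and VRR as a suffix.
From VVVVVVccVRRVRR, 2 further steps: VVVVVVccVRRVRR → VVVVVVVVVccVRRVRRVRR → (answer).

VVVVVVVVVVVVccVRRVRRVRRVRR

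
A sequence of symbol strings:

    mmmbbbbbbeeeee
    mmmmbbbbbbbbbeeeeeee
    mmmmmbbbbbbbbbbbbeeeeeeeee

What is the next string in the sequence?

mmmmmmbbbbbbbbbbbbbbbeeeeeeeeeee

Reading off run lengths: m runs 3, 4, 5; b runs 6, 9, 12; e runs 5, 7, 9 — each is linear in n, where the shown terms are n = 2, 3, 4.
For the next term, n = 5, so the run lengths are 6, 15, 11.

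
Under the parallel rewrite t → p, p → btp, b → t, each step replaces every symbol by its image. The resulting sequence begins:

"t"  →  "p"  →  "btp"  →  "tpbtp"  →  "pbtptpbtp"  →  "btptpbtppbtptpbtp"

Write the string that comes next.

Replace each of the 17 characters of btptpbtppbtptpbtp in place — t p btp p btp t p btp btp t p btp p btp t p btp — and concatenate.

tpbtppbtptpbtpbtptpbtppbtptpbtp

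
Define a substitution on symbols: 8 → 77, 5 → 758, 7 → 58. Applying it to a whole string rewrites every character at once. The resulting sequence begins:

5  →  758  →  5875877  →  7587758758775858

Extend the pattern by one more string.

Rewriting the 16 symbols of 7587758758775858 one by one yields 58 758 77 58 58 758 77 58 758 77 58 58 758 77 758 77; concatenated:

5875877585875877587587758587587775877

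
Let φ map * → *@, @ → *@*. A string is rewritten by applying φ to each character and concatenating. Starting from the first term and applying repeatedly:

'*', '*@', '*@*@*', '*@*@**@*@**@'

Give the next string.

*@*@**@*@**@*@*@**@*@**@*@*@*

Apply φ to *@*@**@*@**@ symbol by symbol: *→*@, @→*@*, *→*@, @→*@*, *→*@, *→*@, @→*@*, *→*@, @→*@*, *→*@, *→*@, @→*@*; joined: *@ *@* *@ *@* *@ *@ *@* *@ *@* *@ *@ *@*.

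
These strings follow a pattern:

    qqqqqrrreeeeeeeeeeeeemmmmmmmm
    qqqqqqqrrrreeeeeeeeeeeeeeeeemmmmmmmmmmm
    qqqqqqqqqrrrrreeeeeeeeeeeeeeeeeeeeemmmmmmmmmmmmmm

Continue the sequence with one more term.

Term n consists of 2n-1 q's, followed by n r's, followed by 4n+1 e's, followed by 3n-1 m's, where the shown terms are n = 3, 4, 5.
At n = 6 the blocks have lengths 11, 6, 25, 17.

qqqqqqqqqqqrrrrrreeeeeeeeeeeeeeeeeeeeeeeeemmmmmmmmmmmmmmmmm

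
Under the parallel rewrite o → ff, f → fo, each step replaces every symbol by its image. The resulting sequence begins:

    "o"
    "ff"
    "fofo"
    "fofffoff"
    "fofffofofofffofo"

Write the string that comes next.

Applying the rule to each of the 16 symbols of fofffofofofffofo gives the pieces fo ff fo fo fo ff fo ff fo ff fo fo fo ff fo ff, which concatenate to the answer.

fofffofofofffofffofffofofofffoff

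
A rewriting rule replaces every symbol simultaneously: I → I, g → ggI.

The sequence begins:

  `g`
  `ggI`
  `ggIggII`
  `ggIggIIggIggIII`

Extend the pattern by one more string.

φ(ggIggIIggIggIII) expands symbol-by-symbol to ggI ggI I ggI ggI I I ggI ggI I ggI ggI I I I; joining the 15 pieces gives the next term.

ggIggIIggIggIIIggIggIIggIggIIII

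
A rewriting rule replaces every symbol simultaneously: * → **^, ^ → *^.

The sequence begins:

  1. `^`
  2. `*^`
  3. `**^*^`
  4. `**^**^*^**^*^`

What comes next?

φ(**^**^*^**^*^) expands symbol-by-symbol to **^ **^ *^ **^ **^ *^ **^ *^ **^ **^ *^ **^ *^; joining the 13 pieces gives the next term.

**^**^*^**^**^*^**^*^**^**^*^**^*^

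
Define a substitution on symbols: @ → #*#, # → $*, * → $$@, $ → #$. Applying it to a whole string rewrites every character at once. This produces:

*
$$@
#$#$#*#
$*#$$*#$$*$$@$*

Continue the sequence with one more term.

#$$$@$*#$#$$$@$*#$#$$$@#$#$#*##$$$@

Replace each of the 15 characters of $*#$$*#$$*$$@$* in place — #$ $$@ $* #$ #$ $$@ $* #$ #$ $$@ #$ #$ #*# #$ $$@ — and concatenate.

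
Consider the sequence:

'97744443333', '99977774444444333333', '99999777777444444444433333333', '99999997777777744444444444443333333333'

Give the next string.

99999999977777777774444444444444444333333333333

Each string has the form 9^{2n-1} 7^{2n} 4^{3n+1} 3^{2n+2} (n = 1, 2, …).
At n = 5 the blocks have lengths 9, 10, 16, 12.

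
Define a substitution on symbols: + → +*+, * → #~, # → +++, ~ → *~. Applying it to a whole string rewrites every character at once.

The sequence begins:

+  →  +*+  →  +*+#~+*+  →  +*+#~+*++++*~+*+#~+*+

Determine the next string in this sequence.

+*+#~+*++++*~+*+#~+*++*++*++*+#~*~+*+#~+*++++*~+*+#~+*+

Replace each of the 21 characters of +*+#~+*++++*~+*+#~+*+ in place — +*+ #~ +*+ +++ *~ +*+ #~ +*+ +*+ +*+ +*+ #~ *~ +*+ #~ +*+ +++ *~ +*+ #~ +*+ — and concatenate.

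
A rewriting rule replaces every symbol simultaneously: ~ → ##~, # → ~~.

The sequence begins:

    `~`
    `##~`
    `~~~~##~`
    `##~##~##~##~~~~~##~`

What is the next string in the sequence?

Applying the rule to each of the 19 symbols of ##~##~##~##~~~~~##~ gives the pieces ~~ ~~ ##~ ~~ ~~ ##~ ~~ ~~ ##~ ~~ ~~ ##~ ##~ ##~ ##~ ##~ ~~ ~~ ##~, which concatenate to the answer.

~~~~##~~~~~##~~~~~##~~~~~##~##~##~##~##~~~~~##~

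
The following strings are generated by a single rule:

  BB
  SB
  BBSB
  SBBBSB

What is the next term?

This is a Fibonacci-style word recurrence s(k) = s(k−2)·s(k−1): e.g. BB·SB = BBSB.
The next term joins BBSB and SBBBSB.

BBSBSBBBSB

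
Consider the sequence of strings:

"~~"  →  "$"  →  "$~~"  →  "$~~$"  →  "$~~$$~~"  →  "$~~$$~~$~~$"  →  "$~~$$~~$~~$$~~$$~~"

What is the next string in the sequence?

From term 3 onward, concatenate the last term with the second-to-last: $·~~ = $~~, $~~·$ = $~~$, …
The next term joins $~~$$~~$~~$$~~$$~~ and $~~$$~~$~~$.

$~~$$~~$~~$$~~$$~~$~~$$~~$~~$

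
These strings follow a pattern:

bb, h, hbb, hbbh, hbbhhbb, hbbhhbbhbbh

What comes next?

This is a Fibonacci-style word recurrence s(k) = s(k−1)·s(k−2): e.g. h·bb = hbb.
The next term joins hbbhhbbhbbh and hbbhhbb.

hbbhhbbhbbhhbbhhbb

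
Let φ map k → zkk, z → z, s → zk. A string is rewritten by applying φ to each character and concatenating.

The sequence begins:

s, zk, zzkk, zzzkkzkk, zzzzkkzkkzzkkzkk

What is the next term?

Applying the rule to each of the 16 symbols of zzzzkkzkkzzkkzkk gives the pieces z z z z zkk zkk z zkk zkk z z zkk zkk z zkk zkk, which concatenate to the answer.

zzzzzkkzkkzzkkzkkzzzkkzkkzzkkzkk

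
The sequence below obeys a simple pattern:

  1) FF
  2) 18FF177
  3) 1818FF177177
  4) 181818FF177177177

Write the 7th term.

Every step adds 18 to the front and 177 to the end of the previous string.
From 181818FF177177177, 3 further steps: 181818FF177177177 → 18181818FF177177177177 → 1818181818FF177177177177177 → (answer).

181818181818FF177177177177177177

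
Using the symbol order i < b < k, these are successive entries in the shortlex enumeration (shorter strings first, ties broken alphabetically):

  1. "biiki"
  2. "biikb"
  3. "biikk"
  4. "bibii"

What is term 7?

Stepping forward 3 times from bibii: bibii → bibib → bibik, then the target.

bibbi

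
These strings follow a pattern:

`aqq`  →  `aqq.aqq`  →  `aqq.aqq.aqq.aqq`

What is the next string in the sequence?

s(k+1) = s(k)·.·s(k) — each term doubles the last with '.' between the halves.
Doubling aqq.aqq.aqq.aqq with '.' between the halves:

aqq.aqq.aqq.aqq.aqq.aqq.aqq.aqq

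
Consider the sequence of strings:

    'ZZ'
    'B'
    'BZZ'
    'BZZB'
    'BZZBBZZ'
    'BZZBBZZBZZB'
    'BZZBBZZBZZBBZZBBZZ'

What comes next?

BZZBBZZBZZBBZZBBZZBZZBBZZBZZB

From term 3 onward, concatenate the last term with the second-to-last: B·ZZ = BZZ, BZZ·B = BZZB, …
Continuing: BZZBBZZBZZBBZZBBZZ · BZZBBZZBZZB gives term 8.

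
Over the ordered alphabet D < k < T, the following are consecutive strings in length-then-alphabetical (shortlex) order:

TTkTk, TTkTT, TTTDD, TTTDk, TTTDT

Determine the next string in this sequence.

Treat TTTDT as a base-3 numeral over the given alphabet and add one, carrying through any trailing T's.

TTTkD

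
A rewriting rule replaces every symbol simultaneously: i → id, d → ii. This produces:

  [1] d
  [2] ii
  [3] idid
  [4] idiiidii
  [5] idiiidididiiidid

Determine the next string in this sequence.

Rewriting the 16 symbols of idiiidididiiidid one by one yields id ii id id id ii id ii id ii id id id ii id ii; concatenated:

idiiidididiiidiiidiiidididiiidii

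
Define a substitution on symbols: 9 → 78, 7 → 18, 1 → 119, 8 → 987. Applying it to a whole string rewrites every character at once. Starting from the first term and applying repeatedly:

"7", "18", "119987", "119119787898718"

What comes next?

φ(119119787898718) expands symbol-by-symbol to 119 119 78 119 119 78 18 987 18 987 78 987 18 119 987; joining the 15 pieces gives the next term.

119119781191197818987189877898718119987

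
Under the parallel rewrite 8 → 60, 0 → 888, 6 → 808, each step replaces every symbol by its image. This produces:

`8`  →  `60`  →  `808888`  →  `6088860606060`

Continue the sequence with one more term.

Rewriting the 13 symbols of 6088860606060 one by one yields 808 888 60 60 60 808 888 808 888 808 888 808 888; concatenated:

808888606060808888808888808888808888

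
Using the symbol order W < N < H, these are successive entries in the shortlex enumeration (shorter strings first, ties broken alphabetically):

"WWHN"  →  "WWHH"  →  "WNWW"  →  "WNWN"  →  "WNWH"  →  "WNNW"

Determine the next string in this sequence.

Treat WNNW as a base-3 numeral over the given alphabet and add one, carrying through any trailing H's.

WNNN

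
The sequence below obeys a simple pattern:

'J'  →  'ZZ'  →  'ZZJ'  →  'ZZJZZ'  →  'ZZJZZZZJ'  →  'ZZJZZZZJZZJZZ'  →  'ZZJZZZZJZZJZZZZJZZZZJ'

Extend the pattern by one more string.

ZZJZZZZJZZJZZZZJZZZZJZZJZZZZJZZJZZ

From term 3 onward, concatenate the last term with the second-to-last: ZZ·J = ZZJ, ZZJ·ZZ = ZZJZZ, …
The next term joins ZZJZZZZJZZJZZZZJZZZZJ and ZZJZZZZJZZJZZ.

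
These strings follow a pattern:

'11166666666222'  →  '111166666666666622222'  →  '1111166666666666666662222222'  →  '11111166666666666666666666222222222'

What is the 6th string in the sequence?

The n-th term is n+1 1's then 4n 6's then 2n-1 2's, where the shown terms are n = 2, 3, 4, 5.
At n = 7 the blocks have lengths 8, 28, 13.

1111111166666666666666666666666666662222222222222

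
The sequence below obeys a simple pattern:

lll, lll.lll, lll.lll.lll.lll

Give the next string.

s(k+1) = s(k)·.·s(k) — each term doubles the last with '.' between the halves.
Doubling lll.lll.lll.lll with '.' between the halves:

lll.lll.lll.lll.lll.lll.lll.lll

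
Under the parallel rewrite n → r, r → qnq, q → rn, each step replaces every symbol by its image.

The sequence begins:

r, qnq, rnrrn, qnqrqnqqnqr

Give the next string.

Expanding qnqrqnqqnqr: q→rn, n→r, q→rn, r→qnq, q→rn, n→r, q→rn, q→rn, n→r, q→rn, r→qnq. Concatenated: rn r rn qnq rn r rn rn r rn qnq.

rnrrnqnqrnrrnrnrrnqnq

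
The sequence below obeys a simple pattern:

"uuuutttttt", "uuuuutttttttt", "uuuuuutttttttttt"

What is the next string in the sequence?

uuuuuuutttttttttttt

Reading off run lengths: u runs 4, 5, 6; t runs 6, 8, 10 — each is linear in n, where the shown terms are n = 3, 4, 5.
At n = 6 the blocks have lengths 7, 12.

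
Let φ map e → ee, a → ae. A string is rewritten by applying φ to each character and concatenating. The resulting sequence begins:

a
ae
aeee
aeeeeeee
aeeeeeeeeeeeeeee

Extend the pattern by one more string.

φ(aeeeeeeeeeeeeeee) expands symbol-by-symbol to ae ee ee ee ee ee ee ee ee ee ee ee ee ee ee ee; joining the 16 pieces gives the next term.

aeeeeeeeeeeeeeeeeeeeeeeeeeeeeeee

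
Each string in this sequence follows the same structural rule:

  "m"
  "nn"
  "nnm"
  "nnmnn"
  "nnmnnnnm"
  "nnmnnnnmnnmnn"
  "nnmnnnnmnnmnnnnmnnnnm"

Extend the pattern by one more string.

nnmnnnnmnnmnnnnmnnnnmnnmnnnnmnnmnn

This is a Fibonacci-style word recurrence s(k) = s(k−1)·s(k−2): e.g. nn·m = nnm.
Continuing: nnmnnnnmnnmnnnnmnnnnm · nnmnnnnmnnmnn gives term 8.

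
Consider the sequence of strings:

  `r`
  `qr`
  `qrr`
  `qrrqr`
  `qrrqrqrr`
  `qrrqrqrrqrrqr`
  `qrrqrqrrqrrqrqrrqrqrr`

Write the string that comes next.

qrrqrqrrqrrqrqrrqrqrrqrrqrqrrqrrqr

Each term (from the third on) is the previous term followed by the one before it: term 3 = qr·r = qrr.
So term 8 is qrrqrqrrqrrqrqrrqrqrr·qrrqrqrrqrrqr.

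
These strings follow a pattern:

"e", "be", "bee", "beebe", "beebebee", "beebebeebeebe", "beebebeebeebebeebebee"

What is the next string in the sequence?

From term 3 onward, concatenate the last term with the second-to-last: be·e = bee, bee·be = beebe, …
Continuing: beebebeebeebebeebebee · beebebeebeebe gives term 8.

beebebeebeebebeebebeebeebebeebeebe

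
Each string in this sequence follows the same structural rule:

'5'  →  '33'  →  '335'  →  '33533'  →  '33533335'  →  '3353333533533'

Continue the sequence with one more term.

This is a Fibonacci-style word recurrence s(k) = s(k−1)·s(k−2): e.g. 33·5 = 335.
So term 7 is 3353333533533·33533335.

335333353353333533335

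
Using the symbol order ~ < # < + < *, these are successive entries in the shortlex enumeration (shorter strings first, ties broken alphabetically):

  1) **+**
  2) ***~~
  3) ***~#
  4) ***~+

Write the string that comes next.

Find the rightmost character of ***~+ below *, bump it to the next letter, and reset everything to its right to ~.

***~*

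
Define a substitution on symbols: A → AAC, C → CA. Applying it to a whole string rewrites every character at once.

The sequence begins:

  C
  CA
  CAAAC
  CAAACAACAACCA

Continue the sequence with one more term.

CAAACAACAACCAAACAACCAAACAACCACAAAC

φ(CAAACAACAACCA) expands symbol-by-symbol to CA AAC AAC AAC CA AAC AAC CA AAC AAC CA CA AAC; joining the 13 pieces gives the next term.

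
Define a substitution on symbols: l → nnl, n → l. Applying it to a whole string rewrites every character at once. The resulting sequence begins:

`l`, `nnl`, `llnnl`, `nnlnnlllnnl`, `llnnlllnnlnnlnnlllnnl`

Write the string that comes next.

nnlnnlllnnlnnlnnlllnnlllnnlllnnlnnlnnlllnnl

φ(llnnlllnnlnnlnnlllnnl) expands symbol-by-symbol to nnl nnl l l nnl nnl nnl l l nnl l l nnl l l nnl nnl nnl l l nnl; joining the 21 pieces gives the next term.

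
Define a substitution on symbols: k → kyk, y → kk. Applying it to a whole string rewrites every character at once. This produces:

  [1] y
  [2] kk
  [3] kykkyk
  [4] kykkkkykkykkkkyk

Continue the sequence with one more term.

Replace each of the 16 characters of kykkkkykkykkkkyk in place — kyk kk kyk kyk kyk kyk kk kyk kyk kk kyk kyk kyk kyk kk kyk — and concatenate.

kykkkkykkykkykkykkkkykkykkkkykkykkykkykkkkyk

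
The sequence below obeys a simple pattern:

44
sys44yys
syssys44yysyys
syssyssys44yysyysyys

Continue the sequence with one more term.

Each term wraps the previous one in sys on the left and yys on the right.
Applying this once more to syssyssys44yysyysyys:

syssyssyssys44yysyysyysyys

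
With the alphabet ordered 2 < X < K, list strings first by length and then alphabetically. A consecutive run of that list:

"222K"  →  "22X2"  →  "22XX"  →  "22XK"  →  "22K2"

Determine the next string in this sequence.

22KX

The successor of 22K2 increments the rightmost position that isn't already K and resets every position after it to 2.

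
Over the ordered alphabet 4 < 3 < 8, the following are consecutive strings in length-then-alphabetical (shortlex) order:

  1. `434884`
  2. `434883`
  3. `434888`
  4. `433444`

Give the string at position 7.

433434

Stepping forward 3 times from 433444: 433444 → 433443 → 433448, then the target.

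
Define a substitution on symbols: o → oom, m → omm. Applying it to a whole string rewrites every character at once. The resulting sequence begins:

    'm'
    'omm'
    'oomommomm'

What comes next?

oomoomommoomommommoomommomm

Expanding oomommomm: o→oom, o→oom, m→omm, o→oom, m→omm, m→omm, o→oom, m→omm, m→omm. Concatenated: oom oom omm oom omm omm oom omm omm.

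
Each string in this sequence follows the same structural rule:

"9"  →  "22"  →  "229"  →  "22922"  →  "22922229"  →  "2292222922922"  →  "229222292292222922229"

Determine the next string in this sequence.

Each term (from the third on) is the previous term followed by the one before it: term 3 = 22·9 = 229.
Continuing: 229222292292222922229 · 2292222922922 gives term 8.

2292222922922229222292292222922922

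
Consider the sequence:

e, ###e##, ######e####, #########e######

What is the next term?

s(k+1) = ###·s(k)·##, so each term gains ### as a prefix and ## as a suffix.
So the next term is ###·#########e######·##.

############e########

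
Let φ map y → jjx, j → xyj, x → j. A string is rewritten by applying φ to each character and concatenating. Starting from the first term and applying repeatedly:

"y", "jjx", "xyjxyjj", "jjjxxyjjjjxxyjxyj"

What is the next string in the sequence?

φ(jjjxxyjjjjxxyjxyj) expands symbol-by-symbol to xyj xyj xyj j j jjx xyj xyj xyj xyj j j jjx xyj j jjx xyj; joining the 17 pieces gives the next term.

xyjxyjxyjjjjjxxyjxyjxyjxyjjjjjxxyjjjjxxyj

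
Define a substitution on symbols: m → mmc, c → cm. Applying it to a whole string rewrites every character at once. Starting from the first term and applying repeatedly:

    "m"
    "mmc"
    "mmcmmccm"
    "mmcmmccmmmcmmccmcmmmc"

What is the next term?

Rewriting the 21 symbols of mmcmmccmmmcmmccmcmmmc one by one yields mmc mmc cm mmc mmc cm cm mmc mmc mmc cm mmc mmc cm cm mmc cm mmc mmc mmc cm; concatenated:

mmcmmccmmmcmmccmcmmmcmmcmmccmmmcmmccmcmmmccmmmcmmcmmccm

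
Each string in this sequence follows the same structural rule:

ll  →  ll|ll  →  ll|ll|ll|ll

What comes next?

ll|ll|ll|ll|ll|ll|ll|ll

Each string is two copies of the previous one joined by '|'.
So the next term is two copies of ll|ll|ll|ll with '|' between the halves.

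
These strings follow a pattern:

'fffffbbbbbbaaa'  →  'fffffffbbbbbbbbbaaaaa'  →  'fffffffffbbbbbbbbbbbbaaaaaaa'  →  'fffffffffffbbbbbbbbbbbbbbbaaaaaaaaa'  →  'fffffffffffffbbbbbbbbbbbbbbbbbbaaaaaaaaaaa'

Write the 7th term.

Reading off run lengths: f runs 5, 7, 9, 11, 13; b runs 6, 9, 12, 15, 18; a runs 3, 5, 7, 9, 11 — each is linear in n, where the shown terms are n = 2, 3, 4, 5, 6.
At n = 8 the blocks have lengths 17, 24, 15.

fffffffffffffffffbbbbbbbbbbbbbbbbbbbbbbbbaaaaaaaaaaaaaaa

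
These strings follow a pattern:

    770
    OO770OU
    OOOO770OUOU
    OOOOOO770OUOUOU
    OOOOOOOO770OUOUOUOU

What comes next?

Every step adds OO to the front and OU to the end of the previous string.
Applying this once more to OOOOOOOO770OUOUOUOU:

OOOOOOOOOO770OUOUOUOUOU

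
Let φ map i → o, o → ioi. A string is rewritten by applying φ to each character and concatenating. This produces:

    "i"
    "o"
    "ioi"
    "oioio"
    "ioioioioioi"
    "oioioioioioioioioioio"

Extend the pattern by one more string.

ioioioioioioioioioioioioioioioioioioioioioi

Replace each of the 21 characters of oioioioioioioioioioio in place — ioi o ioi o ioi o ioi o ioi o ioi o ioi o ioi o ioi o ioi o ioi — and concatenate.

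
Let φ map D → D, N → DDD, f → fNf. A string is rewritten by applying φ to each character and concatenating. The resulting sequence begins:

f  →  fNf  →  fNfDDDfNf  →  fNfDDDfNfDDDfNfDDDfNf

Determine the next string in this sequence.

fNfDDDfNfDDDfNfDDDfNfDDDfNfDDDfNfDDDfNfDDDfNf

φ(fNfDDDfNfDDDfNfDDDfNf) expands symbol-by-symbol to fNf DDD fNf D D D fNf DDD fNf D D D fNf DDD fNf D D D fNf DDD fNf; joining the 21 pieces gives the next term.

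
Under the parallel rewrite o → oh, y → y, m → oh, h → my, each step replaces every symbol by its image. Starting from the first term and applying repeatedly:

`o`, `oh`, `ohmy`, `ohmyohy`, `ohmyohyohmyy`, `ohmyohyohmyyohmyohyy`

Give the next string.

ohmyohyohmyyohmyohyyohmyohyohmyyy

Replace each of the 20 characters of ohmyohyohmyyohmyohyy in place — oh my oh y oh my y oh my oh y y oh my oh y oh my y y — and concatenate.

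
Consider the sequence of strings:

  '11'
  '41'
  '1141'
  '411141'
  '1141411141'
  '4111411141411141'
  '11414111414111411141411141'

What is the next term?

411141114141114111414111414111411141411141

This is a Fibonacci-style word recurrence s(k) = s(k−2)·s(k−1): e.g. 11·41 = 1141.
Continuing: 4111411141411141 · 11414111414111411141411141 gives term 8.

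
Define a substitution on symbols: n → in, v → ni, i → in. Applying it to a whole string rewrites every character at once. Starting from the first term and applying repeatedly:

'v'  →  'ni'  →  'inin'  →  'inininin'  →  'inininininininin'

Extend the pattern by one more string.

Rewriting the 16 symbols of inininininininin one by one yields in in in in in in in in in in in in in in in in; concatenated:

inininininininininininininininin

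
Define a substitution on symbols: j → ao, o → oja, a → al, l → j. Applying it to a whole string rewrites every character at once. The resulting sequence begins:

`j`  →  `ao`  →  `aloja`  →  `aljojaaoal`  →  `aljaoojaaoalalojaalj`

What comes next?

Rewriting the 20 symbols of aljaoojaaoalalojaalj one by one yields al j ao al oja oja ao al al oja al j al j oja ao al al j ao; concatenated:

aljaoalojaojaaoalalojaaljaljojaaoalaljao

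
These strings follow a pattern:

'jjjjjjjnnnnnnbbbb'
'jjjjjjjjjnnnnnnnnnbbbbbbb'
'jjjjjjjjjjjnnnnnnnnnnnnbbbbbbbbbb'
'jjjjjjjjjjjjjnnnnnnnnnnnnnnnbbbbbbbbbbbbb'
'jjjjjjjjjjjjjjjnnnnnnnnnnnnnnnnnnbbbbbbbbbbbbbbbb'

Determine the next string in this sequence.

jjjjjjjjjjjjjjjjjnnnnnnnnnnnnnnnnnnnnnbbbbbbbbbbbbbbbbbbb

Term n consists of 2n+3 j's, followed by 3n n's, followed by 3n-2 b's, where the shown terms are n = 2, 3, 4, 5, 6.
Setting n = 7 gives 17, 21, 19 characters in each block.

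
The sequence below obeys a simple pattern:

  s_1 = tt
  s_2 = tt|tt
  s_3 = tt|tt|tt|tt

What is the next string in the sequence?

tt|tt|tt|tt|tt|tt|tt|tt

Each string is two copies of the previous one joined by '|'.
So the next term is two copies of tt|tt|tt|tt with '|' between the halves.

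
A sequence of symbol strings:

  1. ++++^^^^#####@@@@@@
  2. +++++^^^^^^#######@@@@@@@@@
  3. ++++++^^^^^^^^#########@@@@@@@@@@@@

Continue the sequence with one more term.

+++++++^^^^^^^^^^###########@@@@@@@@@@@@@@@

The n-th term is n+2 +'s then 2n ^'s then 2n+1 #'s then 3n @'s, where the shown terms are n = 2, 3, 4.
Setting n = 5 gives 7, 10, 11, 15 characters in each block.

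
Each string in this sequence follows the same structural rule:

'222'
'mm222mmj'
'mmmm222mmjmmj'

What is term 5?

Every step adds mm to the front and mmj to the end of the previous string.
From mmmm222mmjmmj, 2 further steps: mmmm222mmjmmj → mmmmmm222mmjmmjmmj → (answer).

mmmmmmmm222mmjmmjmmjmmj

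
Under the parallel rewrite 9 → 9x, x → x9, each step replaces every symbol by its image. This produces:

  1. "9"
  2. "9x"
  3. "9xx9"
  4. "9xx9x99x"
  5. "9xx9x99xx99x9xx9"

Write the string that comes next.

Applying the rule to each of the 16 symbols of 9xx9x99xx99x9xx9 gives the pieces 9x x9 x9 9x x9 9x 9x x9 x9 9x 9x x9 9x x9 x9 9x, which concatenate to the answer.

9xx9x99xx99x9xx9x99x9xx99xx9x99x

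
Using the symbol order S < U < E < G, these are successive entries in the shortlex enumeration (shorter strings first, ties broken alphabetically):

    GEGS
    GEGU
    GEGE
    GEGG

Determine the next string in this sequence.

The successor of GEGG increments the rightmost position that isn't already G and resets every position after it to S.

GGSS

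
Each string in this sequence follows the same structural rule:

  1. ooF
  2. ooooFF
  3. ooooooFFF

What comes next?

ooooooooFFFF

Reading off run lengths: o runs 2, 4, 6; F runs 1, 2, 3 — each is linear in n (n = 1, 2, …).
Setting n = 4 gives 8, 4 characters in each block.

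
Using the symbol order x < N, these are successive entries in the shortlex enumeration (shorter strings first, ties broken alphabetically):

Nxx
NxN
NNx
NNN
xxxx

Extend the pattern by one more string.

Treat xxxx as a base-2 numeral over the given alphabet and add one, carrying through any trailing N's.

xxxN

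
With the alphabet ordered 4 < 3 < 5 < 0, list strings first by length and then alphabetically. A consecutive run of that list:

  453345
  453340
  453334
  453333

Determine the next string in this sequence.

The successor of 453333 increments the rightmost position that isn't already 0 and resets every position after it to 4.

453335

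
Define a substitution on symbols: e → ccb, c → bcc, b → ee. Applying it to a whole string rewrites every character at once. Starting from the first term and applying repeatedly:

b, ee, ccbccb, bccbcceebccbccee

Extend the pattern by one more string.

φ(bccbcceebccbccee) expands symbol-by-symbol to ee bcc bcc ee bcc bcc ccb ccb ee bcc bcc ee bcc bcc ccb ccb; joining the 16 pieces gives the next term.

eebccbcceebccbccccbccbeebccbcceebccbccccbccb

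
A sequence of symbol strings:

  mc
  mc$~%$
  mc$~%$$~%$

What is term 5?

mc$~%$$~%$$~%$$~%$

Each term is the previous one with $~%$ appended.
From mc$~%$$~%$, 2 further steps: mc$~%$$~%$ → mc$~%$$~%$$~%$ → (answer).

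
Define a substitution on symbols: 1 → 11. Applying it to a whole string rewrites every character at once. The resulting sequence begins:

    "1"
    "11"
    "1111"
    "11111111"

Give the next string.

Rewriting each symbol of 11111111: 1→11, 1→11, 1→11, 1→11, 1→11, 1→11, 1→11, 1→11, which concatenates to 11 11 11 11 11 11 11 11.

1111111111111111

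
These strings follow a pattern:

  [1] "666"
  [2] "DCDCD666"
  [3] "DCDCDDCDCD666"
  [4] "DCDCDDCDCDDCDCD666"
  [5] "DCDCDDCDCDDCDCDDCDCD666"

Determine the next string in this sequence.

The strings grow by a fixed prefix DCDCD each time.
Applying this once more to DCDCDDCDCDDCDCDDCDCD666:

DCDCDDCDCDDCDCDDCDCDDCDCD666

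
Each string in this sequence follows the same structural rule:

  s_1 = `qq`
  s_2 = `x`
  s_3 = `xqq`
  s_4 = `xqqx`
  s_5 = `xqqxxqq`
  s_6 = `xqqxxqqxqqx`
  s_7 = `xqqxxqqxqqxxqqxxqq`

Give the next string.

xqqxxqqxqqxxqqxxqqxqqxxqqxqqx

From term 3 onward, concatenate the last term with the second-to-last: x·qq = xqq, xqq·x = xqqx, …
The next term joins xqqxxqqxqqxxqqxxqq and xqqxxqqxqqx.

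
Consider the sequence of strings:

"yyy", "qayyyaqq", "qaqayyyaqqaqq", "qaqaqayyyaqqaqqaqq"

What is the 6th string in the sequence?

Every step adds qa to the front and aqq to the end of the previous string.
From qaqaqayyyaqqaqqaqq, 2 further steps: qaqaqayyyaqqaqqaqq → qaqaqaqayyyaqqaqqaqqaqq → (answer).

qaqaqaqaqayyyaqqaqqaqqaqqaqq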